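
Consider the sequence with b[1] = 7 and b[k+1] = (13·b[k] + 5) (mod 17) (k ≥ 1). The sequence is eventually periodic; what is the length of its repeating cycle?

Computing terms: b[1] = 7, b[2] = 11, b[3] = 12, b[4] = 8, b[5] = 7.
Since b[5] = b[1] = 7, the sequence is periodic with period 4.

4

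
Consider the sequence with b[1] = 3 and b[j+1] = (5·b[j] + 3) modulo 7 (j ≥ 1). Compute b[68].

b[1] = 3, b[2] = 4, b[3] = 2, b[4] = 6, b[5] = 5, b[6] = 0, b[7] = 3.
Since b[7] = b[1] = 3, the sequence is periodic with period 6.
So b[68] = b[1 + ((68-1) mod 6)] = b[2] = 4.

4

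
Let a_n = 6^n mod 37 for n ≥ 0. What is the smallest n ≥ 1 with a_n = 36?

2

Listing terms: a_0 = 1; a_1 = 6; a_2 = 36; a_3 = 31; a_4 = 1.
Since a_4 = a_0 = 1, the sequence is periodic with period 4.
The value 36 first appears (with n ≥ 1) at a_2.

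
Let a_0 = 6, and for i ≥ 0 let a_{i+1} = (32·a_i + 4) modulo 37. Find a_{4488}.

Computing terms: a_0 = 6; a_1 = 11; a_2 = 23; a_3 = 0; a_4 = 4; a_5 = 21; a_6 = 10; a_7 = 28; a_8 = 12; a_9 = 18; a_{10} = 25; a_{11} = 27; a_{12} = 17; a_{13} = 30; a_{14} = 2; a_{15} = 31; a_{16} = 34; a_{17} = 19; a_{18} = 20; a_{19} = 15; a_{20} = 3; a_{21} = 26; a_{22} = 22; a_{23} = 5; a_{24} = 16; a_{25} = 35; a_{26} = 14; a_{27} = 8; a_{28} = 1; a_{29} = 36; a_{30} = 9; a_{31} = 33; a_{32} = 24; a_{33} = 32; a_{34} = 29; a_{35} = 7; a_{36} = 6.
Since a_{36} = a_0 = 6, the sequence is periodic with period 36.
So a_{4488} = a_{0 + ((4488-0) mod 36)} = a_{24} = 16.

16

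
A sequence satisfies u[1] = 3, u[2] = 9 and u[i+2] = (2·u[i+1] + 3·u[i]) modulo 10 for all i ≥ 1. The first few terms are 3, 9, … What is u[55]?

7

Listing terms: u[1] = 3, u[2] = 9, u[3] = 7, u[4] = 1, u[5] = 3, u[6] = 9.
The sequence repeats with period 4.
So u[55] = u[1 + ((55-1) mod 4)] = u[3] = 7.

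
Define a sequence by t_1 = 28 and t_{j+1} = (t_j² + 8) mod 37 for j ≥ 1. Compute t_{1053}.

Computing terms: t_1 = 28,  t_2 = 15,  t_3 = 11,  t_4 = 18,  t_5 = 36,  t_6 = 9,  t_7 = 15.
Since t_7 = t_2 = 15, the sequence is eventually periodic: after a pre-period of length 1 it cycles with period 5.
For j ≥ 2, t_j depends only on (j - 2) mod 5. (1053 - 2) mod 5 = 1, so t_{1053} = t_3 = 11.

11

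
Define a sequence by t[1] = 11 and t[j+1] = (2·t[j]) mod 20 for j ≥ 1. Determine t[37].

Listing terms: t[1] = 11,  t[2] = 2,  t[3] = 4,  t[4] = 8,  t[5] = 16,  t[6] = 12,  t[7] = 4.
Since t[7] = t[3] = 4, the sequence is eventually periodic: after a pre-period of length 2 it cycles with period 4.
For j ≥ 3, t[j] depends only on (j - 3) mod 4. (37 - 3) mod 4 = 2, so t[37] = t[5] = 16.

16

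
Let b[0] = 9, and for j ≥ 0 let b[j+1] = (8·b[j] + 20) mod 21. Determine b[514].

6

Computing terms: b[0] = 9, b[1] = 8, b[2] = 0, b[3] = 20, b[4] = 12, b[5] = 11, b[6] = 3, b[7] = 2, b[8] = 15, b[9] = 14, b[10] = 6, b[11] = 5, b[12] = 18, b[13] = 17, b[14] = 9.
Since b[14] = b[0] = 9, the sequence is periodic with period 14.
(514 - 0) mod 14 = 10, so b[514] = b[10] = 6.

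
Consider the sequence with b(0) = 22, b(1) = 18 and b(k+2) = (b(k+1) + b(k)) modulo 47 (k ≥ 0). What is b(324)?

Listing terms: b(0) = 22; b(1) = 18; b(2) = 40; b(3) = 11; b(4) = 4; b(5) = 15; b(6) = 19; b(7) = 34; b(8) = 6; b(9) = 40; b(10) = 46; b(11) = 39; b(12) = 38; b(13) = 30; b(14) = 21; b(15) = 4; b(16) = 25; b(17) = 29; b(18) = 7; b(19) = 36; b(20) = 43; b(21) = 32; b(22) = 28; b(23) = 13; b(24) = 41; b(25) = 7; b(26) = 1; b(27) = 8; b(28) = 9; b(29) = 17; b(30) = 26; b(31) = 43; b(32) = 22; b(33) = 18.
Since (b(32), b(33)) = (b(0), b(1)) = (22, 18) (two consecutive terms determine the rest), the sequence is periodic with period 32.
(324 - 0) mod 32 = 4, so b(324) = b(4) = 4.

4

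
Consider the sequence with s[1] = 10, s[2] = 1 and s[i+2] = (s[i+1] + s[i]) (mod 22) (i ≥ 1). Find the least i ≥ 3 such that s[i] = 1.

s[1] = 10; s[2] = 1; s[3] = 11; s[4] = 12; s[5] = 1; s[6] = 13; s[7] = 14; s[8] = 5; s[9] = 19; s[10] = 2; s[11] = 21; s[12] = 1; s[13] = 0; s[14] = 1; s[15] = 1; s[16] = 2; s[17] = 3; s[18] = 5; s[19] = 8; s[20] = 13; s[21] = 21; s[22] = 12; s[23] = 11; s[24] = 1; s[25] = 12; s[26] = 13; s[27] = 3; s[28] = 16; s[29] = 19; s[30] = 13; s[31] = 10; s[32] = 1.
Since (s[31], s[32]) = (s[1], s[2]) = (10, 1) (two consecutive terms determine the rest), the sequence is periodic with period 30.
The value 1 first appears (with i ≥ 3) at s[5].

5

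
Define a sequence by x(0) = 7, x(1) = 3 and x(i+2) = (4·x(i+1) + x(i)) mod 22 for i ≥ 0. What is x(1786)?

Listing terms: x(0) = 7,  x(1) = 3,  x(2) = 19,  x(3) = 13,  x(4) = 5,  x(5) = 11,  x(6) = 5,  x(7) = 9,  x(8) = 19,  x(9) = 19,  x(10) = 7,  x(11) = 3.
The sequence repeats with period 10.
So x(1786) = x(0 + ((1786-0) mod 10)) = x(6) = 5.

5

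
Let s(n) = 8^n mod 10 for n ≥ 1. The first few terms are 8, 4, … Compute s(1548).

Listing terms: s(1) = 8, s(2) = 4, s(3) = 2, s(4) = 6, s(5) = 8.
Since s(5) = s(1) = 8, the sequence is periodic with period 4.
So s(1548) = s(1 + ((1548-1) mod 4)) = s(4) = 6.

6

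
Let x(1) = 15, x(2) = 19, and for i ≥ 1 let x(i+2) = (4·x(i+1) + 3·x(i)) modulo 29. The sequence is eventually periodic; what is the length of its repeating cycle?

28

Computing terms: x(1) = 15; x(2) = 19; x(3) = 5; x(4) = 19; x(5) = 4; x(6) = 15; x(7) = 14; x(8) = 14; x(9) = 11; x(10) = 28; x(11) = 0; x(12) = 26; x(13) = 17; x(14) = 1; x(15) = 26; x(16) = 20; x(17) = 13; x(18) = 25; x(19) = 23; x(20) = 22; x(21) = 12; x(22) = 27; x(23) = 28; x(24) = 19; x(25) = 15; x(26) = 1; x(27) = 20; x(28) = 25; x(29) = 15; x(30) = 19.
Since (x(29), x(30)) = (x(1), x(2)) = (15, 19) (two consecutive terms determine the rest), the sequence is periodic with period 28.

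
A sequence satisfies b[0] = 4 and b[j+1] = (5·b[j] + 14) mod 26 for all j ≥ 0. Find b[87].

24

We have b[0] = 4; b[1] = 8; b[2] = 2; b[3] = 24; b[4] = 4.
The sequence repeats with period 4.
(87 - 0) mod 4 = 3, so b[87] = b[3] = 24.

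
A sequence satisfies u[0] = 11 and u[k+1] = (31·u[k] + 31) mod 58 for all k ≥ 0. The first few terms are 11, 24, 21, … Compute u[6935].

46

u[0] = 11, u[1] = 24, u[2] = 21, u[3] = 44, u[4] = 3, u[5] = 8, u[6] = 47, u[7] = 38, u[8] = 49, u[9] = 42, u[10] = 57, u[11] = 0, u[12] = 31, u[13] = 6, u[14] = 43, u[15] = 30, u[16] = 33, u[17] = 10, u[18] = 51, u[19] = 46, u[20] = 7, u[21] = 16, u[22] = 5, u[23] = 12, u[24] = 55, u[25] = 54, u[26] = 23, u[27] = 48, u[28] = 11.
The sequence repeats with period 28.
So u[6935] = u[0 + ((6935-0) mod 28)] = u[19] = 46.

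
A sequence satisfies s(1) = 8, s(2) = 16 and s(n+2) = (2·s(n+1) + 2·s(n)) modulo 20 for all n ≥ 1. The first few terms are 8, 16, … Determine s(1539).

Computing terms: s(1) = 8,  s(2) = 16,  s(3) = 8,  s(4) = 8,  s(5) = 12,  s(6) = 0,  s(7) = 4,  s(8) = 8,  s(9) = 4,  s(10) = 4,  s(11) = 16,  s(12) = 0,  s(13) = 12,  s(14) = 4,  s(15) = 12,  s(16) = 12,  s(17) = 8,  s(18) = 0,  s(19) = 16,  s(20) = 12,  s(21) = 16,  s(22) = 16,  s(23) = 4,  s(24) = 0,  s(25) = 8,  s(26) = 16.
Since (s(25), s(26)) = (s(1), s(2)) = (8, 16) (two consecutive terms determine the rest), the sequence is periodic with period 24.
(1539 - 1) mod 24 = 2, so s(1539) = s(3) = 8.

8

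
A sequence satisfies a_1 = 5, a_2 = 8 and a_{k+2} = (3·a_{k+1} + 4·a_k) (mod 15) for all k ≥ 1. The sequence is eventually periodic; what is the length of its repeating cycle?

10

a_1 = 5; a_2 = 8; a_3 = 14; a_4 = 14; a_5 = 8; a_6 = 5; a_7 = 2; a_8 = 11; a_9 = 11; a_{10} = 2; a_{11} = 5; a_{12} = 8.
Since (a_{11}, a_{12}) = (a_1, a_2) = (5, 8) (two consecutive terms determine the rest), the sequence is periodic with period 10.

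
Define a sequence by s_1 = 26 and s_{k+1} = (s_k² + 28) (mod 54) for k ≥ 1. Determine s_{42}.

We have s_1 = 26; s_2 = 2; s_3 = 32; s_4 = 26.
Since s_4 = s_1 = 26, the sequence is periodic with period 3.
So s_{42} = s_{1 + ((42-1) mod 3)} = s_3 = 32.

32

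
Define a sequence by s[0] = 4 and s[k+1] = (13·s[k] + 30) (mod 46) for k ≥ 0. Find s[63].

s[0] = 4,  s[1] = 36,  s[2] = 38,  s[3] = 18,  s[4] = 34,  s[5] = 12,  s[6] = 2,  s[7] = 10,  s[8] = 22,  s[9] = 40,  s[10] = 44,  s[11] = 4.
Since s[11] = s[0] = 4, the sequence is periodic with period 11.
So s[63] = s[0 + ((63-0) mod 11)] = s[8] = 22.

22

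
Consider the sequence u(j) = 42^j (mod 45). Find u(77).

27

We have u(1) = 42; u(2) = 9; u(3) = 18; u(4) = 36; u(5) = 27; u(6) = 9.
Since u(6) = u(2) = 9, the sequence is eventually periodic: after a pre-period of length 1 it cycles with period 4.
For j ≥ 2, u(j) depends only on (j - 2) mod 4. (77 - 2) mod 4 = 3, so u(77) = u(5) = 27.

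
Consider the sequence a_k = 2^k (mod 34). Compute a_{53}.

Listing terms: a_1 = 2,  a_2 = 4,  a_3 = 8,  a_4 = 16,  a_5 = 32,  a_6 = 30,  a_7 = 26,  a_8 = 18,  a_9 = 2.
The sequence repeats with period 8.
(53 - 1) mod 8 = 4, so a_{53} = a_5 = 32.

32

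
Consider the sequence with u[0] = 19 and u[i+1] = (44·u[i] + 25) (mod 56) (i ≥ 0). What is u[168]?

5

u[0] = 19, u[1] = 21, u[2] = 53, u[3] = 5, u[4] = 21.
Since u[4] = u[1] = 21, the sequence is eventually periodic: after a pre-period of length 1 it cycles with period 3.
For i ≥ 1, u[i] depends only on (i - 1) mod 3. (168 - 1) mod 3 = 2, so u[168] = u[3] = 5.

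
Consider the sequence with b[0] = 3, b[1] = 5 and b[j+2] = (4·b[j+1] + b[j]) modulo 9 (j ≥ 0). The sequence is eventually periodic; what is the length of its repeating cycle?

Computing terms: b[0] = 3; b[1] = 5; b[2] = 5; b[3] = 7; b[4] = 6; b[5] = 4; b[6] = 4; b[7] = 2; b[8] = 3; b[9] = 5.
The sequence repeats with period 8.

8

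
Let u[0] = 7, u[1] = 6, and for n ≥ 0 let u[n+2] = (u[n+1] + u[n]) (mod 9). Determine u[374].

We have u[0] = 7,  u[1] = 6,  u[2] = 4,  u[3] = 1,  u[4] = 5,  u[5] = 6,  u[6] = 2,  u[7] = 8,  u[8] = 1,  u[9] = 0,  u[10] = 1,  u[11] = 1,  u[12] = 2,  u[13] = 3,  u[14] = 5,  u[15] = 8,  u[16] = 4,  u[17] = 3,  u[18] = 7,  u[19] = 1,  u[20] = 8,  u[21] = 0,  u[22] = 8,  u[23] = 8,  u[24] = 7,  u[25] = 6.
Since (u[24], u[25]) = (u[0], u[1]) = (7, 6) (two consecutive terms determine the rest), the sequence is periodic with period 24.
So u[374] = u[0 + ((374-0) mod 24)] = u[14] = 5.

5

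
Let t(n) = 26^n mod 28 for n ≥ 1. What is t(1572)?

We have t(1) = 26, t(2) = 4, t(3) = 20, t(4) = 16, t(5) = 24, t(6) = 8, t(7) = 12, t(8) = 4.
Since t(8) = t(2) = 4, the sequence is eventually periodic: after a pre-period of length 1 it cycles with period 6.
For n ≥ 2, t(n) depends only on (n - 2) mod 6. (1572 - 2) mod 6 = 4, so t(1572) = t(6) = 8.

8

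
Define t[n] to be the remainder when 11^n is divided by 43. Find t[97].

4

t[0] = 1, t[1] = 11, t[2] = 35, t[3] = 41, t[4] = 21, t[5] = 16, t[6] = 4, t[7] = 1.
Since t[7] = t[0] = 1, the sequence is periodic with period 7.
(97 - 0) mod 7 = 6, so t[97] = t[6] = 4.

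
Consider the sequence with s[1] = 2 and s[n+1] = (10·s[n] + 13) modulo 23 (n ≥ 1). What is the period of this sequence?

Listing terms: s[1] = 2; s[2] = 10; s[3] = 21; s[4] = 16; s[5] = 12; s[6] = 18; s[7] = 9; s[8] = 11; s[9] = 8; s[10] = 1; s[11] = 0; s[12] = 13; s[13] = 5; s[14] = 17; s[15] = 22; s[16] = 3; s[17] = 20; s[18] = 6; s[19] = 4; s[20] = 7; s[21] = 14; s[22] = 15; s[23] = 2.
The sequence repeats with period 22.

22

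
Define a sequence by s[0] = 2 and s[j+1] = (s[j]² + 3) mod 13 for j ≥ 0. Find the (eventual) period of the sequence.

5

Listing terms: s[0] = 2,  s[1] = 7,  s[2] = 0,  s[3] = 3,  s[4] = 12,  s[5] = 4,  s[6] = 6,  s[7] = 0.
Since s[7] = s[2] = 0, the sequence is eventually periodic: after a pre-period of length 2 it cycles with period 5.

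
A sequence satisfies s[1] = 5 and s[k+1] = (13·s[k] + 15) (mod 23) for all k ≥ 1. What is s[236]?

2

Computing terms: s[1] = 5; s[2] = 11; s[3] = 20; s[4] = 22; s[5] = 2; s[6] = 18; s[7] = 19; s[8] = 9; s[9] = 17; s[10] = 6; s[11] = 1; s[12] = 5.
The sequence repeats with period 11.
So s[236] = s[1 + ((236-1) mod 11)] = s[5] = 2.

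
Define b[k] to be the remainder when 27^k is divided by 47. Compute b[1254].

Computing terms: b[1] = 27, b[2] = 24, b[3] = 37, b[4] = 12, b[5] = 42, b[6] = 6, b[7] = 21, b[8] = 3, b[9] = 34, b[10] = 25, b[11] = 17, b[12] = 36, b[13] = 32, b[14] = 18, b[15] = 16, b[16] = 9, b[17] = 8, b[18] = 28, b[19] = 4, b[20] = 14, b[21] = 2, b[22] = 7, b[23] = 1, b[24] = 27.
Since b[24] = b[1] = 27, the sequence is periodic with period 23.
So b[1254] = b[1 + ((1254-1) mod 23)] = b[12] = 36.

36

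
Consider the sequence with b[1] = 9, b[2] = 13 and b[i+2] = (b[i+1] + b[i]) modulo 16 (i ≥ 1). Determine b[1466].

We have b[1] = 9, b[2] = 13, b[3] = 6, b[4] = 3, b[5] = 9, b[6] = 12, b[7] = 5, b[8] = 1, b[9] = 6, b[10] = 7, b[11] = 13, b[12] = 4, b[13] = 1, b[14] = 5, b[15] = 6, b[16] = 11, b[17] = 1, b[18] = 12, b[19] = 13, b[20] = 9, b[21] = 6, b[22] = 15, b[23] = 5, b[24] = 4, b[25] = 9, b[26] = 13.
Since (b[25], b[26]) = (b[1], b[2]) = (9, 13) (two consecutive terms determine the rest), the sequence is periodic with period 24.
(1466 - 1) mod 24 = 1, so b[1466] = b[2] = 13.

13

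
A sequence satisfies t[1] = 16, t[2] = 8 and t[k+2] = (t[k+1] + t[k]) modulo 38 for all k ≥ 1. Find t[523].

16

We have t[1] = 16,  t[2] = 8,  t[3] = 24,  t[4] = 32,  t[5] = 18,  t[6] = 12,  t[7] = 30,  t[8] = 4,  t[9] = 34,  t[10] = 0,  t[11] = 34,  t[12] = 34,  t[13] = 30,  t[14] = 26,  t[15] = 18,  t[16] = 6,  t[17] = 24,  t[18] = 30,  t[19] = 16,  t[20] = 8.
The sequence repeats with period 18.
So t[523] = t[1 + ((523-1) mod 18)] = t[1] = 16.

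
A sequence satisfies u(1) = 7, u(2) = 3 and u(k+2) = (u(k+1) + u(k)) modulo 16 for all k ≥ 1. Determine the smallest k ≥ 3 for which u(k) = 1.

Computing terms: u(1) = 7, u(2) = 3, u(3) = 10, u(4) = 13, u(5) = 7, u(6) = 4, u(7) = 11, u(8) = 15, u(9) = 10, u(10) = 9, u(11) = 3, u(12) = 12, u(13) = 15, u(14) = 11, u(15) = 10, u(16) = 5, u(17) = 15, u(18) = 4, u(19) = 3, u(20) = 7, u(21) = 10, u(22) = 1, u(23) = 11, u(24) = 12, u(25) = 7, u(26) = 3.
The sequence repeats with period 24.
The value 1 first appears (with k ≥ 3) at u(22).

22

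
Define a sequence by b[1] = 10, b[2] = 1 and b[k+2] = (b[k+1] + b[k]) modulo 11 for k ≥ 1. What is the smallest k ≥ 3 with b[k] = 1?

Computing terms: b[1] = 10, b[2] = 1, b[3] = 0, b[4] = 1, b[5] = 1, b[6] = 2, b[7] = 3, b[8] = 5, b[9] = 8, b[10] = 2, b[11] = 10, b[12] = 1.
The sequence repeats with period 10.
The value 1 first appears (with k ≥ 3) at b[4].

4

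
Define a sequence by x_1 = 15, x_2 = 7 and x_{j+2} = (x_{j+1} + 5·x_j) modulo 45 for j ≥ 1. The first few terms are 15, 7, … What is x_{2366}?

37

Computing terms: x_1 = 15; x_2 = 7; x_3 = 37; x_4 = 27; x_5 = 32; x_6 = 32; x_7 = 12; x_8 = 37; x_9 = 7; x_{10} = 12; x_{11} = 2; x_{12} = 17; x_{13} = 27; x_{14} = 22; x_{15} = 22; x_{16} = 42; x_{17} = 17; x_{18} = 2; x_{19} = 42; x_{20} = 7; x_{21} = 37.
Since (x_{20}, x_{21}) = (x_2, x_3) = (7, 37) (two consecutive terms determine the rest), the sequence is eventually periodic: after a pre-period of length 1 it cycles with period 18.
For j ≥ 2, x_j depends only on (j - 2) mod 18. (2366 - 2) mod 18 = 6, so x_{2366} = x_8 = 37.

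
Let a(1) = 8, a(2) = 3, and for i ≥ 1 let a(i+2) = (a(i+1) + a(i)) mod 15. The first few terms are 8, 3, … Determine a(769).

2

We have a(1) = 8, a(2) = 3, a(3) = 11, a(4) = 14, a(5) = 10, a(6) = 9, a(7) = 4, a(8) = 13, a(9) = 2, a(10) = 0, a(11) = 2, a(12) = 2, a(13) = 4, a(14) = 6, a(15) = 10, a(16) = 1, a(17) = 11, a(18) = 12, a(19) = 8, a(20) = 5, a(21) = 13, a(22) = 3, a(23) = 1, a(24) = 4, a(25) = 5, a(26) = 9, a(27) = 14, a(28) = 8, a(29) = 7, a(30) = 0, a(31) = 7, a(32) = 7, a(33) = 14, a(34) = 6, a(35) = 5, a(36) = 11, a(37) = 1, a(38) = 12, a(39) = 13, a(40) = 10, a(41) = 8, a(42) = 3.
The sequence repeats with period 40.
(769 - 1) mod 40 = 8, so a(769) = a(9) = 2.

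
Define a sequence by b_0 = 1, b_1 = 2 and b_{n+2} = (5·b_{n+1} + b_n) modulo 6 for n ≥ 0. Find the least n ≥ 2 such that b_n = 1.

5

We have b_0 = 1,  b_1 = 2,  b_2 = 5,  b_3 = 3,  b_4 = 2,  b_5 = 1,  b_6 = 1,  b_7 = 0,  b_8 = 1,  b_9 = 5,  b_{10} = 2,  b_{11} = 3,  b_{12} = 5,  b_{13} = 4,  b_{14} = 1,  b_{15} = 3,  b_{16} = 4,  b_{17} = 5,  b_{18} = 5,  b_{19} = 0,  b_{20} = 5,  b_{21} = 1,  b_{22} = 4,  b_{23} = 3,  b_{24} = 1,  b_{25} = 2.
The sequence repeats with period 24.
The value 1 first appears (with n ≥ 2) at b_5.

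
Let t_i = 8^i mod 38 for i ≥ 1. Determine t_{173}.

We have t_1 = 8, t_2 = 26, t_3 = 18, t_4 = 30, t_5 = 12, t_6 = 20, t_7 = 8.
Since t_7 = t_1 = 8, the sequence is periodic with period 6.
So t_{173} = t_{1 + ((173-1) mod 6)} = t_5 = 12.

12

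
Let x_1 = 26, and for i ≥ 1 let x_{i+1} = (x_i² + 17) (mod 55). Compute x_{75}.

21

Listing terms: x_1 = 26; x_2 = 33; x_3 = 6; x_4 = 53; x_5 = 21; x_6 = 18; x_7 = 11; x_8 = 28; x_9 = 31; x_{10} = 43; x_{11} = 51; x_{12} = 33.
Since x_{12} = x_2 = 33, the sequence is eventually periodic: after a pre-period of length 1 it cycles with period 10.
For i ≥ 2, x_i depends only on (i - 2) mod 10. (75 - 2) mod 10 = 3, so x_{75} = x_5 = 21.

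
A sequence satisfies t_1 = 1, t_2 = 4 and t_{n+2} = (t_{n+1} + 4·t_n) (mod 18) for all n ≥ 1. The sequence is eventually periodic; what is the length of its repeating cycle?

We have t_1 = 1,  t_2 = 4,  t_3 = 8,  t_4 = 6,  t_5 = 2,  t_6 = 8,  t_7 = 16,  t_8 = 12,  t_9 = 4,  t_{10} = 16,  t_{11} = 14,  t_{12} = 6,  t_{13} = 8,  t_{14} = 14,  t_{15} = 10,  t_{16} = 12,  t_{17} = 16,  t_{18} = 10,  t_{19} = 2,  t_{20} = 6,  t_{21} = 14,  t_{22} = 2,  t_{23} = 4,  t_{24} = 12,  t_{25} = 10,  t_{26} = 4,  t_{27} = 8.
Since (t_{26}, t_{27}) = (t_2, t_3) = (4, 8) (two consecutive terms determine the rest), the sequence is eventually periodic: after a pre-period of length 1 it cycles with period 24.

24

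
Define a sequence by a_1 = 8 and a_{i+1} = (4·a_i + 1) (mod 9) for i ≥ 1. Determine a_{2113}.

5

Computing terms: a_1 = 8,  a_2 = 6,  a_3 = 7,  a_4 = 2,  a_5 = 0,  a_6 = 1,  a_7 = 5,  a_8 = 3,  a_9 = 4,  a_{10} = 8.
The sequence repeats with period 9.
So a_{2113} = a_{1 + ((2113-1) mod 9)} = a_7 = 5.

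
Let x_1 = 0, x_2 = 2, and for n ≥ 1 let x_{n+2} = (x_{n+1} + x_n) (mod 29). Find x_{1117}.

23

Listing terms: x_1 = 0; x_2 = 2; x_3 = 2; x_4 = 4; x_5 = 6; x_6 = 10; x_7 = 16; x_8 = 26; x_9 = 13; x_{10} = 10; x_{11} = 23; x_{12} = 4; x_{13} = 27; x_{14} = 2; x_{15} = 0; x_{16} = 2.
Since (x_{15}, x_{16}) = (x_1, x_2) = (0, 2) (two consecutive terms determine the rest), the sequence is periodic with period 14.
So x_{1117} = x_{1 + ((1117-1) mod 14)} = x_{11} = 23.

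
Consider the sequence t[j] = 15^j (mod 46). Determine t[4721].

5

We have t[0] = 1, t[1] = 15, t[2] = 41, t[3] = 17, t[4] = 25, t[5] = 7, t[6] = 13, t[7] = 11, t[8] = 27, t[9] = 37, t[10] = 3, t[11] = 45, t[12] = 31, t[13] = 5, t[14] = 29, t[15] = 21, t[16] = 39, t[17] = 33, t[18] = 35, t[19] = 19, t[20] = 9, t[21] = 43, t[22] = 1.
The sequence repeats with period 22.
(4721 - 0) mod 22 = 13, so t[4721] = t[13] = 5.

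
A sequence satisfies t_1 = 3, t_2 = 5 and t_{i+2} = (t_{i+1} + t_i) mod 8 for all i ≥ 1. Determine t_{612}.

2

We have t_1 = 3; t_2 = 5; t_3 = 0; t_4 = 5; t_5 = 5; t_6 = 2; t_7 = 7; t_8 = 1; t_9 = 0; t_{10} = 1; t_{11} = 1; t_{12} = 2; t_{13} = 3; t_{14} = 5.
Since (t_{13}, t_{14}) = (t_1, t_2) = (3, 5) (two consecutive terms determine the rest), the sequence is periodic with period 12.
(612 - 1) mod 12 = 11, so t_{612} = t_{12} = 2.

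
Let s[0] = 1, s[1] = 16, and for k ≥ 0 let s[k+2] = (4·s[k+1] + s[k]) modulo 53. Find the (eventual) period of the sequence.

36

Listing terms: s[0] = 1; s[1] = 16; s[2] = 12; s[3] = 11; s[4] = 3; s[5] = 23; s[6] = 42; s[7] = 32; s[8] = 11; s[9] = 23; s[10] = 50; s[11] = 11; s[12] = 41; s[13] = 16; s[14] = 52; s[15] = 12; s[16] = 47; s[17] = 41; s[18] = 52; s[19] = 37; s[20] = 41; s[21] = 42; s[22] = 50; s[23] = 30; s[24] = 11; s[25] = 21; s[26] = 42; s[27] = 30; s[28] = 3; s[29] = 42; s[30] = 12; s[31] = 37; s[32] = 1; s[33] = 41; s[34] = 6; s[35] = 12; s[36] = 1; s[37] = 16.
Since (s[36], s[37]) = (s[0], s[1]) = (1, 16) (two consecutive terms determine the rest), the sequence is periodic with period 36.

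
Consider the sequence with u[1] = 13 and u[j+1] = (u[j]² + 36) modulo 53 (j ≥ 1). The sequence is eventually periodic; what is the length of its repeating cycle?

4

We have u[1] = 13, u[2] = 46, u[3] = 32, u[4] = 0, u[5] = 36, u[6] = 7, u[7] = 32.
Since u[7] = u[3] = 32, the sequence is eventually periodic: after a pre-period of length 2 it cycles with period 4.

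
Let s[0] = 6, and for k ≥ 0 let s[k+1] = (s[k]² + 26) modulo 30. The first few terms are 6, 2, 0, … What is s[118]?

12

s[0] = 6; s[1] = 2; s[2] = 0; s[3] = 26; s[4] = 12; s[5] = 20; s[6] = 6.
The sequence repeats with period 6.
So s[118] = s[0 + ((118-0) mod 6)] = s[4] = 12.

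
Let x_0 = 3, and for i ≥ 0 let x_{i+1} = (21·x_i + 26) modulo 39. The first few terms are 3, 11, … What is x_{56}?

29

Listing terms: x_0 = 3, x_1 = 11, x_2 = 23, x_3 = 2, x_4 = 29, x_5 = 11.
Since x_5 = x_1 = 11, the sequence is eventually periodic: after a pre-period of length 1 it cycles with period 4.
For i ≥ 1, x_i depends only on (i - 1) mod 4. (56 - 1) mod 4 = 3, so x_{56} = x_4 = 29.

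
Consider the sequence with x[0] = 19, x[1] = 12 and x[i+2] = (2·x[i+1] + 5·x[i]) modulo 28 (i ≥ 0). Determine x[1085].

We have x[0] = 19; x[1] = 12; x[2] = 7; x[3] = 18; x[4] = 15; x[5] = 8; x[6] = 7; x[7] = 26; x[8] = 3; x[9] = 24; x[10] = 7; x[11] = 22; x[12] = 23; x[13] = 16; x[14] = 7; x[15] = 10; x[16] = 27; x[17] = 20; x[18] = 7; x[19] = 2; x[20] = 11; x[21] = 4; x[22] = 7; x[23] = 6; x[24] = 19; x[25] = 12.
Since (x[24], x[25]) = (x[0], x[1]) = (19, 12) (two consecutive terms determine the rest), the sequence is periodic with period 24.
(1085 - 0) mod 24 = 5, so x[1085] = x[5] = 8.

8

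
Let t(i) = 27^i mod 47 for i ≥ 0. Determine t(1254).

Computing terms: t(0) = 1, t(1) = 27, t(2) = 24, t(3) = 37, t(4) = 12, t(5) = 42, t(6) = 6, t(7) = 21, t(8) = 3, t(9) = 34, t(10) = 25, t(11) = 17, t(12) = 36, t(13) = 32, t(14) = 18, t(15) = 16, t(16) = 9, t(17) = 8, t(18) = 28, t(19) = 4, t(20) = 14, t(21) = 2, t(22) = 7, t(23) = 1.
Since t(23) = t(0) = 1, the sequence is periodic with period 23.
(1254 - 0) mod 23 = 12, so t(1254) = t(12) = 36.

36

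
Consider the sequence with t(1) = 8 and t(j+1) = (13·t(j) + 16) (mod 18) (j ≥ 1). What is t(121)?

2

t(1) = 8; t(2) = 12; t(3) = 10; t(4) = 2; t(5) = 6; t(6) = 4; t(7) = 14; t(8) = 0; t(9) = 16; t(10) = 8.
The sequence repeats with period 9.
So t(121) = t(1 + ((121-1) mod 9)) = t(4) = 2.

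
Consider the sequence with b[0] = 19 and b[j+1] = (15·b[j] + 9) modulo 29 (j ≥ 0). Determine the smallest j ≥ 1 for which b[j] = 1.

b[0] = 19,  b[1] = 4,  b[2] = 11,  b[3] = 0,  b[4] = 9,  b[5] = 28,  b[6] = 23,  b[7] = 6,  b[8] = 12,  b[9] = 15,  b[10] = 2,  b[11] = 10,  b[12] = 14,  b[13] = 16,  b[14] = 17,  b[15] = 3,  b[16] = 25,  b[17] = 7,  b[18] = 27,  b[19] = 8,  b[20] = 13,  b[21] = 1,  b[22] = 24,  b[23] = 21,  b[24] = 5,  b[25] = 26,  b[26] = 22,  b[27] = 20,  b[28] = 19.
The sequence repeats with period 28.
The value 1 first appears (with j ≥ 1) at b[21].

21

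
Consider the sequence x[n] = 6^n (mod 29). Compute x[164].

x[0] = 1; x[1] = 6; x[2] = 7; x[3] = 13; x[4] = 20; x[5] = 4; x[6] = 24; x[7] = 28; x[8] = 23; x[9] = 22; x[10] = 16; x[11] = 9; x[12] = 25; x[13] = 5; x[14] = 1.
The sequence repeats with period 14.
(164 - 0) mod 14 = 10, so x[164] = x[10] = 16.

16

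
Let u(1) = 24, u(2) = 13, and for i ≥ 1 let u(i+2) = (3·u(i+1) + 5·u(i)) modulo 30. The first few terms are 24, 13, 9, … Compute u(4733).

21

Listing terms: u(1) = 24,  u(2) = 13,  u(3) = 9,  u(4) = 2,  u(5) = 21,  u(6) = 13,  u(7) = 24,  u(8) = 17,  u(9) = 21,  u(10) = 28,  u(11) = 9,  u(12) = 17,  u(13) = 6,  u(14) = 13,  u(15) = 9.
Since (u(14), u(15)) = (u(2), u(3)) = (13, 9) (two consecutive terms determine the rest), the sequence is eventually periodic: after a pre-period of length 1 it cycles with period 12.
For i ≥ 2, u(i) depends only on (i - 2) mod 12. (4733 - 2) mod 12 = 3, so u(4733) = u(5) = 21.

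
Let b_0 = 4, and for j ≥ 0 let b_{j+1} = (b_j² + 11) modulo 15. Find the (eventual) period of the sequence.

6

We have b_0 = 4,  b_1 = 12,  b_2 = 5,  b_3 = 6,  b_4 = 2,  b_5 = 0,  b_6 = 11,  b_7 = 12.
Since b_7 = b_1 = 12, the sequence is eventually periodic: after a pre-period of length 1 it cycles with period 6.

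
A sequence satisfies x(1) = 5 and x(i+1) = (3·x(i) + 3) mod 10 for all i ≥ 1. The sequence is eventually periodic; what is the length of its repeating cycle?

4

Computing terms: x(1) = 5,  x(2) = 8,  x(3) = 7,  x(4) = 4,  x(5) = 5.
Since x(5) = x(1) = 5, the sequence is periodic with period 4.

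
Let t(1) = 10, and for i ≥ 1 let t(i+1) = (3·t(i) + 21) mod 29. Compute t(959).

We have t(1) = 10,  t(2) = 22,  t(3) = 0,  t(4) = 21,  t(5) = 26,  t(6) = 12,  t(7) = 28,  t(8) = 18,  t(9) = 17,  t(10) = 14,  t(11) = 5,  t(12) = 7,  t(13) = 13,  t(14) = 2,  t(15) = 27,  t(16) = 15,  t(17) = 8,  t(18) = 16,  t(19) = 11,  t(20) = 25,  t(21) = 9,  t(22) = 19,  t(23) = 20,  t(24) = 23,  t(25) = 3,  t(26) = 1,  t(27) = 24,  t(28) = 6,  t(29) = 10.
Since t(29) = t(1) = 10, the sequence is periodic with period 28.
(959 - 1) mod 28 = 6, so t(959) = t(7) = 28.

28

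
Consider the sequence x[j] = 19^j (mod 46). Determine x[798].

x[1] = 19, x[2] = 39, x[3] = 5, x[4] = 3, x[5] = 11, x[6] = 25, x[7] = 15, x[8] = 9, x[9] = 33, x[10] = 29, x[11] = 45, x[12] = 27, x[13] = 7, x[14] = 41, x[15] = 43, x[16] = 35, x[17] = 21, x[18] = 31, x[19] = 37, x[20] = 13, x[21] = 17, x[22] = 1, x[23] = 19.
The sequence repeats with period 22.
(798 - 1) mod 22 = 5, so x[798] = x[6] = 25.

25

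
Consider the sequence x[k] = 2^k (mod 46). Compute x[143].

24

x[1] = 2; x[2] = 4; x[3] = 8; x[4] = 16; x[5] = 32; x[6] = 18; x[7] = 36; x[8] = 26; x[9] = 6; x[10] = 12; x[11] = 24; x[12] = 2.
The sequence repeats with period 11.
(143 - 1) mod 11 = 10, so x[143] = x[11] = 24.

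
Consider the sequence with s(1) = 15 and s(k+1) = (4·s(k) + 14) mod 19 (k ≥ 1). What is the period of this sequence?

We have s(1) = 15,  s(2) = 17,  s(3) = 6,  s(4) = 0,  s(5) = 14,  s(6) = 13,  s(7) = 9,  s(8) = 12,  s(9) = 5,  s(10) = 15.
The sequence repeats with period 9.

9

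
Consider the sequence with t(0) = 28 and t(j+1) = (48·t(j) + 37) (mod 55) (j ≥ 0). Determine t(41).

6

t(0) = 28, t(1) = 6, t(2) = 50, t(3) = 17, t(4) = 28.
Since t(4) = t(0) = 28, the sequence is periodic with period 4.
(41 - 0) mod 4 = 1, so t(41) = t(1) = 6.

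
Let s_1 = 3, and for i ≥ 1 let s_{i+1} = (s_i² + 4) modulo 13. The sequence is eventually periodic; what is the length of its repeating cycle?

6

s_1 = 3, s_2 = 0, s_3 = 4, s_4 = 7, s_5 = 1, s_6 = 5, s_7 = 3.
Since s_7 = s_1 = 3, the sequence is periodic with period 6.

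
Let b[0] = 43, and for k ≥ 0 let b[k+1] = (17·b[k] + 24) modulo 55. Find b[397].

30

Computing terms: b[0] = 43; b[1] = 40; b[2] = 44; b[3] = 2; b[4] = 3; b[5] = 20; b[6] = 34; b[7] = 52; b[8] = 28; b[9] = 5; b[10] = 54; b[11] = 7; b[12] = 33; b[13] = 35; b[14] = 14; b[15] = 42; b[16] = 23; b[17] = 30; b[18] = 39; b[19] = 27; b[20] = 43.
Since b[20] = b[0] = 43, the sequence is periodic with period 20.
(397 - 0) mod 20 = 17, so b[397] = b[17] = 30.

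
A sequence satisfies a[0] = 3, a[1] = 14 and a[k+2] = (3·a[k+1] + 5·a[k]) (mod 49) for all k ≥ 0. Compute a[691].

0

Computing terms: a[0] = 3, a[1] = 14, a[2] = 8, a[3] = 45, a[4] = 28, a[5] = 15, a[6] = 38, a[7] = 42, a[8] = 22, a[9] = 31, a[10] = 7, a[11] = 29, a[12] = 24, a[13] = 21, a[14] = 36, a[15] = 17, a[16] = 35, a[17] = 43, a[18] = 10, a[19] = 0, a[20] = 1, a[21] = 3, a[22] = 14.
The sequence repeats with period 21.
(691 - 0) mod 21 = 19, so a[691] = a[19] = 0.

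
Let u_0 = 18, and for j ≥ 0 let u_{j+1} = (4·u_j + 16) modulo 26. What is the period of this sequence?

6

Listing terms: u_0 = 18, u_1 = 10, u_2 = 4, u_3 = 6, u_4 = 14, u_5 = 20, u_6 = 18.
Since u_6 = u_0 = 18, the sequence is periodic with period 6.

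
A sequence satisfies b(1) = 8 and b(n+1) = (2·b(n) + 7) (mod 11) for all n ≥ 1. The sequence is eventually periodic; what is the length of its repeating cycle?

10

We have b(1) = 8,  b(2) = 1,  b(3) = 9,  b(4) = 3,  b(5) = 2,  b(6) = 0,  b(7) = 7,  b(8) = 10,  b(9) = 5,  b(10) = 6,  b(11) = 8.
The sequence repeats with period 10.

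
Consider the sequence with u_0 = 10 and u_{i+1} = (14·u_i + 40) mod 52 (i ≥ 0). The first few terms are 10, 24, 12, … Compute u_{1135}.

Listing terms: u_0 = 10,  u_1 = 24,  u_2 = 12,  u_3 = 0,  u_4 = 40,  u_5 = 28,  u_6 = 16,  u_7 = 4,  u_8 = 44,  u_9 = 32,  u_{10} = 20,  u_{11} = 8,  u_{12} = 48,  u_{13} = 36,  u_{14} = 24.
Since u_{14} = u_1 = 24, the sequence is eventually periodic: after a pre-period of length 1 it cycles with period 13.
For i ≥ 1, u_i depends only on (i - 1) mod 13. (1135 - 1) mod 13 = 3, so u_{1135} = u_4 = 40.

40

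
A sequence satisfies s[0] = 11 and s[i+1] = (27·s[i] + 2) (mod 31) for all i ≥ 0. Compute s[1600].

Computing terms: s[0] = 11; s[1] = 20; s[2] = 15; s[3] = 4; s[4] = 17; s[5] = 27; s[6] = 18; s[7] = 23; s[8] = 3; s[9] = 21; s[10] = 11.
Since s[10] = s[0] = 11, the sequence is periodic with period 10.
(1600 - 0) mod 10 = 0, so s[1600] = s[0] = 11.

11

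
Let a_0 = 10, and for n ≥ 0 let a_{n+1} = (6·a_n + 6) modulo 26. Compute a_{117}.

Listing terms: a_0 = 10, a_1 = 14, a_2 = 12, a_3 = 0, a_4 = 6, a_5 = 16, a_6 = 24, a_7 = 20, a_8 = 22, a_9 = 8, a_{10} = 2, a_{11} = 18, a_{12} = 10.
The sequence repeats with period 12.
So a_{117} = a_{0 + ((117-0) mod 12)} = a_9 = 8.

8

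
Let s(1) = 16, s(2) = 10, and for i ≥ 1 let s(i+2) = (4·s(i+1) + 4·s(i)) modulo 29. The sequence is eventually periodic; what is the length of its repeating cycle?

We have s(1) = 16, s(2) = 10, s(3) = 17, s(4) = 21, s(5) = 7, s(6) = 25, s(7) = 12, s(8) = 3, s(9) = 2, s(10) = 20, s(11) = 1, s(12) = 26, s(13) = 21, s(14) = 14, s(15) = 24, s(16) = 7, s(17) = 8, s(18) = 2, s(19) = 11, s(20) = 23, s(21) = 20, s(22) = 27, s(23) = 14, s(24) = 19, s(25) = 16, s(26) = 24, s(27) = 15, s(28) = 11, s(29) = 17, s(30) = 25, s(31) = 23, s(32) = 18, s(33) = 19, s(34) = 3, s(35) = 1, s(36) = 16, s(37) = 10.
Since (s(36), s(37)) = (s(1), s(2)) = (16, 10) (two consecutive terms determine the rest), the sequence is periodic with period 35.

35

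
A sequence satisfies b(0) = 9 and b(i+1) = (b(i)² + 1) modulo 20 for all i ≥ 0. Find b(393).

Listing terms: b(0) = 9; b(1) = 2; b(2) = 5; b(3) = 6; b(4) = 17; b(5) = 10; b(6) = 1; b(7) = 2.
Since b(7) = b(1) = 2, the sequence is eventually periodic: after a pre-period of length 1 it cycles with period 6.
For i ≥ 1, b(i) depends only on (i - 1) mod 6. (393 - 1) mod 6 = 2, so b(393) = b(3) = 6.

6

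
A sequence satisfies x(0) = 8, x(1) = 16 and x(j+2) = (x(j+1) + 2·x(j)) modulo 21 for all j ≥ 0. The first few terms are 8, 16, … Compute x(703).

x(0) = 8; x(1) = 16; x(2) = 11; x(3) = 1; x(4) = 2; x(5) = 4; x(6) = 8; x(7) = 16.
The sequence repeats with period 6.
So x(703) = x(0 + ((703-0) mod 6)) = x(1) = 16.

16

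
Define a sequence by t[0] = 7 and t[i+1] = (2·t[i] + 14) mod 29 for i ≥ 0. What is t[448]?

7

We have t[0] = 7, t[1] = 28, t[2] = 12, t[3] = 9, t[4] = 3, t[5] = 20, t[6] = 25, t[7] = 6, t[8] = 26, t[9] = 8, t[10] = 1, t[11] = 16, t[12] = 17, t[13] = 19, t[14] = 23, t[15] = 2, t[16] = 18, t[17] = 21, t[18] = 27, t[19] = 10, t[20] = 5, t[21] = 24, t[22] = 4, t[23] = 22, t[24] = 0, t[25] = 14, t[26] = 13, t[27] = 11, t[28] = 7.
The sequence repeats with period 28.
(448 - 0) mod 28 = 0, so t[448] = t[0] = 7.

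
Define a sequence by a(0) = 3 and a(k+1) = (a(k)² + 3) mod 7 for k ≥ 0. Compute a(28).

We have a(0) = 3, a(1) = 5, a(2) = 0, a(3) = 3.
The sequence repeats with period 3.
So a(28) = a(0 + ((28-0) mod 3)) = a(1) = 5.

5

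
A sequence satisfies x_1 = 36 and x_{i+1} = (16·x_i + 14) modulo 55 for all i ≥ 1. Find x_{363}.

49

Computing terms: x_1 = 36; x_2 = 40; x_3 = 49; x_4 = 28; x_5 = 22; x_6 = 36.
The sequence repeats with period 5.
So x_{363} = x_{1 + ((363-1) mod 5)} = x_3 = 49.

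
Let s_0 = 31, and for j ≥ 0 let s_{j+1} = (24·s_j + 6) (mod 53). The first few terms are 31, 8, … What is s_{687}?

s_0 = 31; s_1 = 8; s_2 = 39; s_3 = 41; s_4 = 36; s_5 = 22; s_6 = 4; s_7 = 49; s_8 = 16; s_9 = 19; s_{10} = 38; s_{11} = 17; s_{12} = 43; s_{13} = 31.
Since s_{13} = s_0 = 31, the sequence is periodic with period 13.
(687 - 0) mod 13 = 11, so s_{687} = s_{11} = 17.

17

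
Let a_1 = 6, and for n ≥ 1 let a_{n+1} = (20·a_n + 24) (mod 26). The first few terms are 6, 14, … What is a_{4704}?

Computing terms: a_1 = 6,  a_2 = 14,  a_3 = 18,  a_4 = 20,  a_5 = 8,  a_6 = 2,  a_7 = 12,  a_8 = 4,  a_9 = 0,  a_{10} = 24,  a_{11} = 10,  a_{12} = 16,  a_{13} = 6.
The sequence repeats with period 12.
(4704 - 1) mod 12 = 11, so a_{4704} = a_{12} = 16.

16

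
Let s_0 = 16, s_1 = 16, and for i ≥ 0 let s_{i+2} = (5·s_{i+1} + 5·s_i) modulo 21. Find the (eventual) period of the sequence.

Listing terms: s_0 = 16, s_1 = 16, s_2 = 13, s_3 = 19, s_4 = 13, s_5 = 13, s_6 = 4, s_7 = 1, s_8 = 4, s_9 = 4, s_{10} = 19, s_{11} = 10, s_{12} = 19, s_{13} = 19, s_{14} = 1, s_{15} = 16, s_{16} = 1, s_{17} = 1, s_{18} = 10, s_{19} = 13, s_{20} = 10, s_{21} = 10, s_{22} = 16, s_{23} = 4, s_{24} = 16, s_{25} = 16.
The sequence repeats with period 24.

24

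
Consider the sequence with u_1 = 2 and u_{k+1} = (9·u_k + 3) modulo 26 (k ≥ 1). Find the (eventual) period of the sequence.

6

Listing terms: u_1 = 2,  u_2 = 21,  u_3 = 10,  u_4 = 15,  u_5 = 8,  u_6 = 23,  u_7 = 2.
The sequence repeats with period 6.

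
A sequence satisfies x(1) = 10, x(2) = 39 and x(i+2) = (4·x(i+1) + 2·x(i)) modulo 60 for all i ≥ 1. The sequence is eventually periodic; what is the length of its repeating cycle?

12

Listing terms: x(1) = 10,  x(2) = 39,  x(3) = 56,  x(4) = 2,  x(5) = 0,  x(6) = 4,  x(7) = 16,  x(8) = 12,  x(9) = 20,  x(10) = 44,  x(11) = 36,  x(12) = 52,  x(13) = 40,  x(14) = 24,  x(15) = 56,  x(16) = 32,  x(17) = 0,  x(18) = 4.
Since (x(17), x(18)) = (x(5), x(6)) = (0, 4) (two consecutive terms determine the rest), the sequence is eventually periodic: after a pre-period of length 4 it cycles with period 12.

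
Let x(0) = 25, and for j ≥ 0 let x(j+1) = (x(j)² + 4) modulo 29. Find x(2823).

13

We have x(0) = 25; x(1) = 20; x(2) = 27; x(3) = 8; x(4) = 10; x(5) = 17; x(6) = 3; x(7) = 13; x(8) = 28; x(9) = 5; x(10) = 0; x(11) = 4; x(12) = 20.
Since x(12) = x(1) = 20, the sequence is eventually periodic: after a pre-period of length 1 it cycles with period 11.
For j ≥ 1, x(j) depends only on (j - 1) mod 11. (2823 - 1) mod 11 = 6, so x(2823) = x(7) = 13.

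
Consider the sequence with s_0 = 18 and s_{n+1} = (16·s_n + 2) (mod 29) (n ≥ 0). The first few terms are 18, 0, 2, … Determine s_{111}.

1

s_0 = 18,  s_1 = 0,  s_2 = 2,  s_3 = 5,  s_4 = 24,  s_5 = 9,  s_6 = 1,  s_7 = 18.
Since s_7 = s_0 = 18, the sequence is periodic with period 7.
(111 - 0) mod 7 = 6, so s_{111} = s_6 = 1.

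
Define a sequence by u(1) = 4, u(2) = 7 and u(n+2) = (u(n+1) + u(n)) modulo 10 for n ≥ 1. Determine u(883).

Computing terms: u(1) = 4, u(2) = 7, u(3) = 1, u(4) = 8, u(5) = 9, u(6) = 7, u(7) = 6, u(8) = 3, u(9) = 9, u(10) = 2, u(11) = 1, u(12) = 3, u(13) = 4, u(14) = 7.
The sequence repeats with period 12.
So u(883) = u(1 + ((883-1) mod 12)) = u(7) = 6.

6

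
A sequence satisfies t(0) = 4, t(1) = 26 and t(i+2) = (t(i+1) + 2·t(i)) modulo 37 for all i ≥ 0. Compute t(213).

We have t(0) = 4, t(1) = 26, t(2) = 34, t(3) = 12, t(4) = 6, t(5) = 30, t(6) = 5, t(7) = 28, t(8) = 1, t(9) = 20, t(10) = 22, t(11) = 25, t(12) = 32, t(13) = 8, t(14) = 35, t(15) = 14, t(16) = 10, t(17) = 1, t(18) = 21, t(19) = 23, t(20) = 28, t(21) = 0, t(22) = 19, t(23) = 19, t(24) = 20, t(25) = 21, t(26) = 24, t(27) = 29, t(28) = 3, t(29) = 24, t(30) = 30, t(31) = 4, t(32) = 27, t(33) = 35, t(34) = 15, t(35) = 11, t(36) = 4, t(37) = 26.
Since (t(36), t(37)) = (t(0), t(1)) = (4, 26) (two consecutive terms determine the rest), the sequence is periodic with period 36.
(213 - 0) mod 36 = 33, so t(213) = t(33) = 35.

35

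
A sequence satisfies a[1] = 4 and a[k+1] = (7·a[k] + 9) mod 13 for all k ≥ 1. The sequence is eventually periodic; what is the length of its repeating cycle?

Listing terms: a[1] = 4; a[2] = 11; a[3] = 8; a[4] = 0; a[5] = 9; a[6] = 7; a[7] = 6; a[8] = 12; a[9] = 2; a[10] = 10; a[11] = 1; a[12] = 3; a[13] = 4.
Since a[13] = a[1] = 4, the sequence is periodic with period 12.

12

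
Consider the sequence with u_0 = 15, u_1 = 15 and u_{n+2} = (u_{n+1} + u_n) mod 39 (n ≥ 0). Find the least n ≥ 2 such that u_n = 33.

Listing terms: u_0 = 15, u_1 = 15, u_2 = 30, u_3 = 6, u_4 = 36, u_5 = 3, u_6 = 0, u_7 = 3, u_8 = 3, u_9 = 6, u_{10} = 9, u_{11} = 15, u_{12} = 24, u_{13} = 0, u_{14} = 24, u_{15} = 24, u_{16} = 9, u_{17} = 33, u_{18} = 3, u_{19} = 36, u_{20} = 0, u_{21} = 36, u_{22} = 36, u_{23} = 33, u_{24} = 30, u_{25} = 24, u_{26} = 15, u_{27} = 0, u_{28} = 15, u_{29} = 15.
The sequence repeats with period 28.
The value 33 first appears (with n ≥ 2) at u_{17}.

17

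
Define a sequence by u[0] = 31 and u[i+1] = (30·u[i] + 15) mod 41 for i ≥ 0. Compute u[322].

Computing terms: u[0] = 31,  u[1] = 2,  u[2] = 34,  u[3] = 10,  u[4] = 28,  u[5] = 35,  u[6] = 40,  u[7] = 26,  u[8] = 16,  u[9] = 3,  u[10] = 23,  u[11] = 8,  u[12] = 9,  u[13] = 39,  u[14] = 37,  u[15] = 18,  u[16] = 22,  u[17] = 19,  u[18] = 11,  u[19] = 17,  u[20] = 33,  u[21] = 21,  u[22] = 30,  u[23] = 13,  u[24] = 36,  u[25] = 29,  u[26] = 24,  u[27] = 38,  u[28] = 7,  u[29] = 20,  u[30] = 0,  u[31] = 15,  u[32] = 14,  u[33] = 25,  u[34] = 27,  u[35] = 5,  u[36] = 1,  u[37] = 4,  u[38] = 12,  u[39] = 6,  u[40] = 31.
Since u[40] = u[0] = 31, the sequence is periodic with period 40.
So u[322] = u[0 + ((322-0) mod 40)] = u[2] = 34.

34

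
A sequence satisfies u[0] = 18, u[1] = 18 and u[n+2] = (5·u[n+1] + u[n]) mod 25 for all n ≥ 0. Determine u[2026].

u[0] = 18,  u[1] = 18,  u[2] = 8,  u[3] = 8,  u[4] = 23,  u[5] = 23,  u[6] = 13,  u[7] = 13,  u[8] = 3,  u[9] = 3,  u[10] = 18,  u[11] = 18.
Since (u[10], u[11]) = (u[0], u[1]) = (18, 18) (two consecutive terms determine the rest), the sequence is periodic with period 10.
(2026 - 0) mod 10 = 6, so u[2026] = u[6] = 13.

13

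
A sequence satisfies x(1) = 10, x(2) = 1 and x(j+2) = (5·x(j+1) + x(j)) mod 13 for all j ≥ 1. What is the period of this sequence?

Computing terms: x(1) = 10,  x(2) = 1,  x(3) = 2,  x(4) = 11,  x(5) = 5,  x(6) = 10,  x(7) = 3,  x(8) = 12,  x(9) = 11,  x(10) = 2,  x(11) = 8,  x(12) = 3,  x(13) = 10,  x(14) = 1.
The sequence repeats with period 12.

12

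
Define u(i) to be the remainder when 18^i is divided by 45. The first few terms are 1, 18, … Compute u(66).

9

Listing terms: u(0) = 1; u(1) = 18; u(2) = 9; u(3) = 27; u(4) = 36; u(5) = 18.
Since u(5) = u(1) = 18, the sequence is eventually periodic: after a pre-period of length 1 it cycles with period 4.
For i ≥ 1, u(i) depends only on (i - 1) mod 4. (66 - 1) mod 4 = 1, so u(66) = u(2) = 9.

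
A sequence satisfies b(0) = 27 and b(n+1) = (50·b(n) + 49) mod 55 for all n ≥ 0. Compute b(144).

9

We have b(0) = 27, b(1) = 24, b(2) = 39, b(3) = 19, b(4) = 9, b(5) = 4, b(6) = 29, b(7) = 14, b(8) = 34, b(9) = 44, b(10) = 49, b(11) = 24.
Since b(11) = b(1) = 24, the sequence is eventually periodic: after a pre-period of length 1 it cycles with period 10.
For n ≥ 1, b(n) depends only on (n - 1) mod 10. (144 - 1) mod 10 = 3, so b(144) = b(4) = 9.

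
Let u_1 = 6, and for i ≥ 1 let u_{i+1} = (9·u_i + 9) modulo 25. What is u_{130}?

8

We have u_1 = 6,  u_2 = 13,  u_3 = 1,  u_4 = 18,  u_5 = 21,  u_6 = 23,  u_7 = 16,  u_8 = 3,  u_9 = 11,  u_{10} = 8,  u_{11} = 6.
Since u_{11} = u_1 = 6, the sequence is periodic with period 10.
So u_{130} = u_{1 + ((130-1) mod 10)} = u_{10} = 8.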